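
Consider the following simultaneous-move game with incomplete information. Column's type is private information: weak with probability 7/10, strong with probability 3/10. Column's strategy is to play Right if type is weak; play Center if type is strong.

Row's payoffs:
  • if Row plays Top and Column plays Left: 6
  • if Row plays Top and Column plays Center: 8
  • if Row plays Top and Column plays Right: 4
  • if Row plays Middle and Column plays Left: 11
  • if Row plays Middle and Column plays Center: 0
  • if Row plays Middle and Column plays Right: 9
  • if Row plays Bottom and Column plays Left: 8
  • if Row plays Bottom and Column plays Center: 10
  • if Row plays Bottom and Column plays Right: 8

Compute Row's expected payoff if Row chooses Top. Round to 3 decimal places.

5.200

E[Top] = 7/10·4 + 3/10·8 = 14/5 + 12/5 = 26/5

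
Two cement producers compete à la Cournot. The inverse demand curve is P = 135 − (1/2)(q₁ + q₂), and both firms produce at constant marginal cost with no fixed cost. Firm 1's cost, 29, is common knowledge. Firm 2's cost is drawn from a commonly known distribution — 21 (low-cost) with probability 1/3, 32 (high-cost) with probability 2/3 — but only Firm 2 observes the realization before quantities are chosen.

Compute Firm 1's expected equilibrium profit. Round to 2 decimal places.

2465.58

Firm 2 with cost c maximizes (135 − (1/2)(q₁+q₂) − c)·q₂, giving q₂(c) = (135 − c − (1/2)q₁).
E[c₂] = 1/3·21 + 2/3·32 = 28.3333
Firm 1's FOC against E[q₂] yields q₁ = (135 − 2·29 + E[c₂])/(3/2) = (135 − 58 + 28.3333)/(3/2) = 70.2222.
E[P] = 135 − (1/2)·(q₁ + E[q₂]) = 64.1111; Firm 1's expected profit = (E[P] − 29)·q₁ = (64.1111 − 29)·70.2222 = 2465.58.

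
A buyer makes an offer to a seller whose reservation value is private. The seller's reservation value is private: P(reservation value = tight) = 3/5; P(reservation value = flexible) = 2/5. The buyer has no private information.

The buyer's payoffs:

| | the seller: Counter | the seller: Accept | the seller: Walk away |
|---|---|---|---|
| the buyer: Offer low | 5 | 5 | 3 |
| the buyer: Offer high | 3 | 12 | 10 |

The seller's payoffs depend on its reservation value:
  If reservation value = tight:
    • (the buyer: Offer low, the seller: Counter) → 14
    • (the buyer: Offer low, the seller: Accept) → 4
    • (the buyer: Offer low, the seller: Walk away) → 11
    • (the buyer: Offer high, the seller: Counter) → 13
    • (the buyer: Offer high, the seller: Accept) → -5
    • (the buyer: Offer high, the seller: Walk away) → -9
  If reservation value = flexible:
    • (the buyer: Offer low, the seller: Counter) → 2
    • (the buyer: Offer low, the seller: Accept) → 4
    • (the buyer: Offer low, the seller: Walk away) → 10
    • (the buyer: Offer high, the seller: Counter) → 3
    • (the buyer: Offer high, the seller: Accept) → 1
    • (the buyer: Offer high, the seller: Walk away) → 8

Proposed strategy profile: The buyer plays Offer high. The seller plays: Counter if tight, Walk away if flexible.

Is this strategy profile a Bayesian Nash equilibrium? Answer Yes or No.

Yes

A profile is a BNE iff every type of every player is best-responding given beliefs about the other side.
The buyer plays Offer high: E[Offer high] = 3/5·(3) + 2/5·(10) = 29/5; E[Offer low] = 21/5. Best-responding. ✓
The seller (reservation value tight), facing Offer high: Counter gives 13, Accept gives -5, Walk away gives -9. Proposed Counter is best. ✓
The seller (reservation value flexible), facing Offer high: Counter gives 3, Accept gives 1, Walk away gives 8. Proposed Walk away is best. ✓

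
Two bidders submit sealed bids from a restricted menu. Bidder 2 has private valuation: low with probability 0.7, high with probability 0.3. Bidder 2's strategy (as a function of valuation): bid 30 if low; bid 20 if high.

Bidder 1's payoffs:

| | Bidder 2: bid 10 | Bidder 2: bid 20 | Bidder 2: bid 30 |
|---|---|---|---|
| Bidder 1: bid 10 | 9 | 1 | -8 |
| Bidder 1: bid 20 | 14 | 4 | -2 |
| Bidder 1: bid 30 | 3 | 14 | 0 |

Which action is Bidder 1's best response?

bid 30

E[bid 10] = 0.7·(-8) + 0.3·(1) = -5.3
E[bid 20] = 0.7·(-2) + 0.3·(4) = -0.2
E[bid 30] = 0.7·(0) + 0.3·(14) = 4.2
Best response: bid 30 (4.2 is the largest).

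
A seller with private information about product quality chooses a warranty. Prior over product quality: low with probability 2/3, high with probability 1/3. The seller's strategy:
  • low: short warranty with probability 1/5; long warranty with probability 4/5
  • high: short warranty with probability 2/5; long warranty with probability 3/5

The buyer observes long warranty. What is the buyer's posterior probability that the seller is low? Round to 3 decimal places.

Apply Bayes' rule using the sender's strategy as the likelihood.
P(long warranty) = (2/3)·(4/5) + (1/3)·(3/5) = 11/15
P(low | long warranty) = ((2/3)·(4/5)) / (11/15) = (8/15) / (11/15) = 8/11

0.727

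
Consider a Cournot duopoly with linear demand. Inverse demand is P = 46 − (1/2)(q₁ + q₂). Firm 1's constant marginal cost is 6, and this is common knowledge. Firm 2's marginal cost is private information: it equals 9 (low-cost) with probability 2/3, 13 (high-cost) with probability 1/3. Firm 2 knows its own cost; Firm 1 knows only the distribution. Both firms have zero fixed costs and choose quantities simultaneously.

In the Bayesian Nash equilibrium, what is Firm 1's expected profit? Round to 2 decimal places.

436.77

Firm 2 with cost c maximizes (46 − (1/2)(q₁+q₂) − c)·q₂, giving q₂(c) = (46 − c − (1/2)q₁).
E[c₂] = 2/3·9 + 1/3·13 = 10.3333
Firm 1's FOC against E[q₂] yields q₁ = (46 − 2·6 + E[c₂])/(3/2) = (46 − 12 + 10.3333)/(3/2) = 29.5556.
E[P] = 46 − (1/2)·(q₁ + E[q₂]) = 20.7778; Firm 1's expected profit = (E[P] − 6)·q₁ = (20.7778 − 6)·29.5556 = 436.765.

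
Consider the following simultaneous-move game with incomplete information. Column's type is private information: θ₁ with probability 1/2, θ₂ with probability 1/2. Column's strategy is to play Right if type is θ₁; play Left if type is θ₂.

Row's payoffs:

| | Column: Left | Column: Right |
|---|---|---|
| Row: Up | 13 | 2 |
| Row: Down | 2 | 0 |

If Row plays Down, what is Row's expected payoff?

Take the expectation over Column's type, weighting each type's action by its prior probability.
E[Down] = 1/2·0 + 1/2·2 = 0 + 1 = 1

1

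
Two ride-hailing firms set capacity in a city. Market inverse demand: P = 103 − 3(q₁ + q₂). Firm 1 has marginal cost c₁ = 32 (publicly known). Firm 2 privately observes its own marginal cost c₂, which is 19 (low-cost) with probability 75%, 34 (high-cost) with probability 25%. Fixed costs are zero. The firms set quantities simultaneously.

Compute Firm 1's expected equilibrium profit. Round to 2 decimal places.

Type-c best response for Firm 2: q₂(c) = (103 − c)/6 − q₁/2.
Firm 1 maximizes expected profit; its first-order condition is 103 − 6q₁ − 3E[q₂] − 32 = 0.
Substituting E[q₂] and solving: E[c₂] = 22.75, so q₁ = (103 − 2·32 + 22.75)/9 = 6.86111.
E[P] = 103 − 3·(q₁ + E[q₂]) = 52.5833; Firm 1's expected profit = (E[P] − 32)·q₁ = (52.5833 − 32)·6.86111 = 141.225.

141.22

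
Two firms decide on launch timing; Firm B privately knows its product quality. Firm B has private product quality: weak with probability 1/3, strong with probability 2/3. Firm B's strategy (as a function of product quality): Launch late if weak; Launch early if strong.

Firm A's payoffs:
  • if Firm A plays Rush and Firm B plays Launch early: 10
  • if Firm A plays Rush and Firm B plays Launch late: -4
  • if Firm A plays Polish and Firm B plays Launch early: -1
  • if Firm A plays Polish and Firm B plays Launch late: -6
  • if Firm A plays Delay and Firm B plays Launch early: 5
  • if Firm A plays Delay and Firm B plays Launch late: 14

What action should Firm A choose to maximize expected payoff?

E[Rush] = 1/3·(-4) + 2/3·(10) = 16/3
E[Polish] = 1/3·(-6) + 2/3·(-1) = -8/3
E[Delay] = 1/3·(14) + 2/3·(5) = 8
Best response: Delay (8 is the largest).

Delay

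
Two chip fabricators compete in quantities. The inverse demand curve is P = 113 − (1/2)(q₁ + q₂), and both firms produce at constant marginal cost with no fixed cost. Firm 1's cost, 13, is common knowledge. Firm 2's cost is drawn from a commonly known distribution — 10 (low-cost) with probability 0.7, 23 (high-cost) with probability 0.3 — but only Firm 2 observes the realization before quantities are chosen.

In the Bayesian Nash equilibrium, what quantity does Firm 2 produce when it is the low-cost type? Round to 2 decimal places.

Type-c best response for Firm 2: q₂(c) = (113 − c) − q₁/2.
Firm 1 maximizes expected profit; its first-order condition is 113 − q₁ − (1/2)E[q₂] − 13 = 0.
Substituting E[q₂] and solving: E[c₂] = 13.9, so q₁ = (113 − 2·13 + 13.9)/(3/2) = 67.2667.
q₂(low-cost) = (113 − 10 − (1/2)·67.2667) = 69.3667.

69.37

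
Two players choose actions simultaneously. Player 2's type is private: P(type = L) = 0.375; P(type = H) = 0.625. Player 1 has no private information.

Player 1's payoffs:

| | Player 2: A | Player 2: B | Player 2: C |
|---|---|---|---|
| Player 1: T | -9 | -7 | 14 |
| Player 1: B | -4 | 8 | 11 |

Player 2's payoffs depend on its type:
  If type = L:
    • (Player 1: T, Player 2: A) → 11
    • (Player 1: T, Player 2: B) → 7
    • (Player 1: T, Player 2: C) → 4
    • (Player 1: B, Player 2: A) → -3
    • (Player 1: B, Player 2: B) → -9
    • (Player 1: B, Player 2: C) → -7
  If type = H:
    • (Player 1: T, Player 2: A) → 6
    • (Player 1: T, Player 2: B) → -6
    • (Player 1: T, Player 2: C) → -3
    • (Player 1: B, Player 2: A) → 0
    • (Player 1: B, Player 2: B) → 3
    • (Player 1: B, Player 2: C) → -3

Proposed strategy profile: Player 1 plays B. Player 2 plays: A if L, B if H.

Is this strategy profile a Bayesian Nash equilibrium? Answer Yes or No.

Yes

A profile is a BNE iff every type of every player is best-responding given beliefs about the other side.
Player 1 plays B: E[B] = 0.375·(-4) + 0.625·(8) = 3.5; E[T] = -7.75. Best-responding. ✓
Player 2 (type L), facing B: A gives -3, B gives -9, C gives -7. Proposed A is best. ✓
Player 2 (type H), facing B: A gives 0, B gives 3, C gives -3. Proposed B is best. ✓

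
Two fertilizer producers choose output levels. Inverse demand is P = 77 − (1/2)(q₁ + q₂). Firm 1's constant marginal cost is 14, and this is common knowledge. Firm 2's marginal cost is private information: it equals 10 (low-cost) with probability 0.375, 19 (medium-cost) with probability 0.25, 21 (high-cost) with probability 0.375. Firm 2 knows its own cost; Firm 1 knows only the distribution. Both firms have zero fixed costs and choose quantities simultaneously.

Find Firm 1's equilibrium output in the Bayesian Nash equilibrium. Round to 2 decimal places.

Type-c best response for Firm 2: q₂(c) = (77 − c) − q₁/2.
Firm 1 maximizes expected profit; its first-order condition is 77 − q₁ − (1/2)E[q₂] − 14 = 0.
Substituting E[q₂] and solving: E[c₂] = 16.375, so q₁ = (77 − 2·14 + 16.375)/(3/2) = 43.5833.

43.58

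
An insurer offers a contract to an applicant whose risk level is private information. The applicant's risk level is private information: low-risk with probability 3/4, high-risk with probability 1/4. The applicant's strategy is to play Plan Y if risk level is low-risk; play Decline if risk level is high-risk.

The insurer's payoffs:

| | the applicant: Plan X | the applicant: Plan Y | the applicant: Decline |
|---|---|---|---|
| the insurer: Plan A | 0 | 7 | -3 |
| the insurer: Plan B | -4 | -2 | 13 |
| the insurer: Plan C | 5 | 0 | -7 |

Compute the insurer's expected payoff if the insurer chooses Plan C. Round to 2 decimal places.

-1.75

Take the expectation over the applicant's risk level, weighting each type's action by its prior probability.
E[Plan C] = 3/4·0 + 1/4·(-7) = 0 + (-7/4) = -7/4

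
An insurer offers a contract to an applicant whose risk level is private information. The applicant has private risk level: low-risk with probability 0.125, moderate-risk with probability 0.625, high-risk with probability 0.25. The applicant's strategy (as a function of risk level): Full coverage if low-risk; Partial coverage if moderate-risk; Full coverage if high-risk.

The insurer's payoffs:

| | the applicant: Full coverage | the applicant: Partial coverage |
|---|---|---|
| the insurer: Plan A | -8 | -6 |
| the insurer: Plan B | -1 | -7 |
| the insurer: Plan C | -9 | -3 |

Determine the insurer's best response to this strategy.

Plan B

E[Plan A] = 0.125·(-8) + 0.625·(-6) + 0.25·(-8) = -6.75
E[Plan B] = 0.125·(-1) + 0.625·(-7) + 0.25·(-1) = -4.75
E[Plan C] = 0.125·(-9) + 0.625·(-3) + 0.25·(-9) = -5.25
Best response: Plan B (-4.75 is the largest).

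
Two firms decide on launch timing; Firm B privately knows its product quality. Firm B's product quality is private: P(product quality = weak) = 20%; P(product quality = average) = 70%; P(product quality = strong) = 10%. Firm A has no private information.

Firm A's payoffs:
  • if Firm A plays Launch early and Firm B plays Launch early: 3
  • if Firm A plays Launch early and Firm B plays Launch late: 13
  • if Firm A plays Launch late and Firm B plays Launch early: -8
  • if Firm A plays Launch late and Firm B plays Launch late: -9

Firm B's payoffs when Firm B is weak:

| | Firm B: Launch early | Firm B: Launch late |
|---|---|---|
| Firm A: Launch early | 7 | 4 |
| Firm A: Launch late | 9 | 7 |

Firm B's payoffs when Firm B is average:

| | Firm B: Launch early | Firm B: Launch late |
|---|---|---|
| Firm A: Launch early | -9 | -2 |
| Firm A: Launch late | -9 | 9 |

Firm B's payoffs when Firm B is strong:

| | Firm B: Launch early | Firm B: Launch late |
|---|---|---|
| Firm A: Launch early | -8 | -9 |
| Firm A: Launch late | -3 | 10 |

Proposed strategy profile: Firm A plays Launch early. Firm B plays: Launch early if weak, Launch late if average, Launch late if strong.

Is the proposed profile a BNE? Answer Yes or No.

No

Firm A plays Launch early: E[Launch early] = 0.2·(3) + 0.7·(13) + 0.1·(13) = 11; E[Launch late] = -8.8. Best-responding. ✓
Firm B (product quality weak), facing Launch early: Launch early gives 7, Launch late gives 4. Proposed Launch early is best. ✓
Firm B (product quality average), facing Launch early: Launch early gives -9, Launch late gives -2. Proposed Launch late is best. ✓
Firm B (product quality strong), facing Launch early: Launch early gives -8, Launch late gives -9. Proposed Launch late is not best — profitable deviation exists. ✗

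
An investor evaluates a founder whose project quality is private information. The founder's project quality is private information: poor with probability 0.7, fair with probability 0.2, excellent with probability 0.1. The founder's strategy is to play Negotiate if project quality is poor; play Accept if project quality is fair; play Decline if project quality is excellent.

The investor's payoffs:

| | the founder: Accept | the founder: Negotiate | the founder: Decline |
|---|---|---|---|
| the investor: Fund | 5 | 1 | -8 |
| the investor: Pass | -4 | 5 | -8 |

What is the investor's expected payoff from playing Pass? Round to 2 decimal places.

1.90

E[Pass] = 0.7·5 + 0.2·(-4) + 0.1·(-8) = 3.5 + (-0.8) + (-0.8) = 1.9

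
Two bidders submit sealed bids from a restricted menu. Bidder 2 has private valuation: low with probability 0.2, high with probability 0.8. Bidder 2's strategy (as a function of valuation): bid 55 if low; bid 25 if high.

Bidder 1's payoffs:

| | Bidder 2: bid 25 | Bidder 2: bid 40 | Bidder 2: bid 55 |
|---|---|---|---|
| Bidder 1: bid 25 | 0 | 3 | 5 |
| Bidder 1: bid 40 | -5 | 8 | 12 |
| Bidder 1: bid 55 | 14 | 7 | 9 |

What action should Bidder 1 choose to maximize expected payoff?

Compute Bidder 1's expected payoff for each action, taking the expectation over Bidder 2's type.
E[bid 25] = 0.2·(5) + 0.8·(0) = 1
E[bid 40] = 0.2·(12) + 0.8·(-5) = -1.6
E[bid 55] = 0.2·(9) + 0.8·(14) = 13
Best response: bid 55 (13 is the largest).

bid 55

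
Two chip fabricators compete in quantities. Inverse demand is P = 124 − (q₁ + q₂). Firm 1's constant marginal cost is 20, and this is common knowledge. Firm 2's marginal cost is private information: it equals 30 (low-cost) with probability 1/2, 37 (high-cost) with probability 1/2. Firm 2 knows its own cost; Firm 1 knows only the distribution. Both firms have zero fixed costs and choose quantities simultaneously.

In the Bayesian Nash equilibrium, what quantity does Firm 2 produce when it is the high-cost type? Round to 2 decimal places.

Type-c best response for Firm 2: q₂(c) = (124 − c)/2 − q₁/2.
Firm 1 maximizes expected profit; its first-order condition is 124 − 2q₁ − E[q₂] − 20 = 0.
Substituting E[q₂] and solving: E[c₂] = 33.5, so q₁ = (124 − 2·20 + 33.5)/3 = 39.1667.
q₂(high-cost) = (124 − 37 − 39.1667)/2 = 23.9167.

23.92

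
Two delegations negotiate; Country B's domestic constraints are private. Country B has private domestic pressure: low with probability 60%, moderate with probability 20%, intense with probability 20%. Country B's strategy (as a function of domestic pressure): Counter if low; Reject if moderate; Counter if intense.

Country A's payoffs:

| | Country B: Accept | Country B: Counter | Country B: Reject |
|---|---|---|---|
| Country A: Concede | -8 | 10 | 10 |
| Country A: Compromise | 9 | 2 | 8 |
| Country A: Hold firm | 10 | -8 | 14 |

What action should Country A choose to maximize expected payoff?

E[Concede] = 0.6·(10) + 0.2·(10) + 0.2·(10) = 10
E[Compromise] = 0.6·(2) + 0.2·(8) + 0.2·(2) = 3.2
E[Hold firm] = 0.6·(-8) + 0.2·(14) + 0.2·(-8) = -3.6
Best response: Concede (10 is the largest).

Concede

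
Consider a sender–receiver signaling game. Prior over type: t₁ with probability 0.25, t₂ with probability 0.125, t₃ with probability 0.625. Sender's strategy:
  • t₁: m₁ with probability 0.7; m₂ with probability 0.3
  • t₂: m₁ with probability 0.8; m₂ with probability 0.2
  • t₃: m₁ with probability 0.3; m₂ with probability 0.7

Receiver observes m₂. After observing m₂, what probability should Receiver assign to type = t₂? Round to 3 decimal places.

P(m₂) = 0.25·0.3 + 0.125·0.2 + 0.625·0.7 = 0.5375
P(t₂ | m₂) = (0.125·0.2) / 0.5375 = 0.025 / 0.5375 = 0.0465116

0.047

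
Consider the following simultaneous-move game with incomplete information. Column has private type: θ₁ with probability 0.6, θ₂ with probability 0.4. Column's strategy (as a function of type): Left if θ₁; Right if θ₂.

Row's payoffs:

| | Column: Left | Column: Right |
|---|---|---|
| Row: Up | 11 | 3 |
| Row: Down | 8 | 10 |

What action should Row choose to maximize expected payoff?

Compute Row's expected payoff for each action, taking the expectation over Column's type.
E[Up] = 0.6·(11) + 0.4·(3) = 7.8
E[Down] = 0.6·(8) + 0.4·(10) = 8.8
Best response: Down (8.8 is the largest).

Down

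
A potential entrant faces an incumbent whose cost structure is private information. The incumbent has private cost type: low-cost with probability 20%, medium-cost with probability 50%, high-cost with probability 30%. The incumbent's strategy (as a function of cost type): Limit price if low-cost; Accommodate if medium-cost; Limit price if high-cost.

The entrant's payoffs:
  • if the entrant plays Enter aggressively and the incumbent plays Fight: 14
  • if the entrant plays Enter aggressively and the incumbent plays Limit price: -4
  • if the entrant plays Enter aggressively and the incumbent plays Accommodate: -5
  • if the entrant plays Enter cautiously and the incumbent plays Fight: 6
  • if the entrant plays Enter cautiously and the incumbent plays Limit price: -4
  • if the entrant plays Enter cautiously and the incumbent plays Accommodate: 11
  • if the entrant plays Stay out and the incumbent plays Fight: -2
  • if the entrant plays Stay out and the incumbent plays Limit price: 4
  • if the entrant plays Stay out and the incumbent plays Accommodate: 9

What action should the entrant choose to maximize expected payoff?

Stay out

E[Enter aggressively] = 0.2·(-4) + 0.5·(-5) + 0.3·(-4) = -4.5
E[Enter cautiously] = 0.2·(-4) + 0.5·(11) + 0.3·(-4) = 3.5
E[Stay out] = 0.2·(4) + 0.5·(9) + 0.3·(4) = 6.5
Best response: Stay out (6.5 is the largest).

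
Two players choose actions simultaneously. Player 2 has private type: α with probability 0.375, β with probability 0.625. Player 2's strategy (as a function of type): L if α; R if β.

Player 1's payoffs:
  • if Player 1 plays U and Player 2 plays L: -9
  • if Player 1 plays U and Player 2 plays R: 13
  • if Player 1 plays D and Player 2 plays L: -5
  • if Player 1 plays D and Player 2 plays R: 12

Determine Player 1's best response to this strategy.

Compute Player 1's expected payoff for each action, taking the expectation over Player 2's type.
E[U] = 0.375·(-9) + 0.625·(13) = 4.75
E[D] = 0.375·(-5) + 0.625·(12) = 5.625
Best response: D (5.625 is the largest).

D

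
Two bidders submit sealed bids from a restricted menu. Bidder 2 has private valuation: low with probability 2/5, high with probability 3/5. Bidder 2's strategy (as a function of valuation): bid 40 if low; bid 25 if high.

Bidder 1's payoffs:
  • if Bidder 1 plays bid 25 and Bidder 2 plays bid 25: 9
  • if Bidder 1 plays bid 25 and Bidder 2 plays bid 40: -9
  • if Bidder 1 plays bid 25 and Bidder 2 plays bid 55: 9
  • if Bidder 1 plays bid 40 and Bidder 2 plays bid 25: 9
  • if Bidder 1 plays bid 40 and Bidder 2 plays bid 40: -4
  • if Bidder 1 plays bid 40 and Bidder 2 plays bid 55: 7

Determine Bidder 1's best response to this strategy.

bid 40

Compute Bidder 1's expected payoff for each action, taking the expectation over Bidder 2's type.
E[bid 25] = 2/5·(-9) + 3/5·(9) = 9/5
E[bid 40] = 2/5·(-4) + 3/5·(9) = 19/5
Best response: bid 40 (19/5 is the largest).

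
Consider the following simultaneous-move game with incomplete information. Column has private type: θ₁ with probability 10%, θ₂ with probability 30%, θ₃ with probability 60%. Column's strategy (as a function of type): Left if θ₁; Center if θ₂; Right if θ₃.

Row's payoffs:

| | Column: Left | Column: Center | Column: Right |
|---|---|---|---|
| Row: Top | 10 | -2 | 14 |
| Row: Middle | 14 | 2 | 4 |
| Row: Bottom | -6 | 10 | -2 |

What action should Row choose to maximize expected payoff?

Top

E[Top] = 0.1·(10) + 0.3·(-2) + 0.6·(14) = 8.8
E[Middle] = 0.1·(14) + 0.3·(2) + 0.6·(4) = 4.4
E[Bottom] = 0.1·(-6) + 0.3·(10) + 0.6·(-2) = 1.2
Best response: Top (8.8 is the largest).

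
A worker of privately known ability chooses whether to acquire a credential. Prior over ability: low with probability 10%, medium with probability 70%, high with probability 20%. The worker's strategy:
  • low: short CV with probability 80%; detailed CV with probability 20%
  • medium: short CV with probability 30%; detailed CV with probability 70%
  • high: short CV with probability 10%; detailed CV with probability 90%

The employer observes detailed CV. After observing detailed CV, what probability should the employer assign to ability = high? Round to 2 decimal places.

P(detailed CV) = 0.1·0.2 + 0.7·0.7 + 0.2·0.9 = 0.69
P(high | detailed CV) = (0.2·0.9) / 0.69 = 0.18 / 0.69 = 0.26087

0.26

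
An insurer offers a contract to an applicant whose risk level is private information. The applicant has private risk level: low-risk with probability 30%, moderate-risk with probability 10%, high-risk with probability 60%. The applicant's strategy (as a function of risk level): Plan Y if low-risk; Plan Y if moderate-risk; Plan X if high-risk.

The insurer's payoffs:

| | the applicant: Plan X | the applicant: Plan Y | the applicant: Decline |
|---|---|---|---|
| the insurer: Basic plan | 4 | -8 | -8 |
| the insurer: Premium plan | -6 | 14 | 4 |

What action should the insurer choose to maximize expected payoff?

E[Basic plan] = 0.3·(-8) + 0.1·(-8) + 0.6·(4) = -0.8
E[Premium plan] = 0.3·(14) + 0.1·(14) + 0.6·(-6) = 2
Best response: Premium plan (2 is the largest).

Premium plan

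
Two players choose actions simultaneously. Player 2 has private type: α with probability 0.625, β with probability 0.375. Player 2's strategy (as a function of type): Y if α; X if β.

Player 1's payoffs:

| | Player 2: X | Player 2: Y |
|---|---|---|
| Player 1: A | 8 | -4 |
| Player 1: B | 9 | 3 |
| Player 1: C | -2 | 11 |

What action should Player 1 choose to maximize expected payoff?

C

E[A] = 0.625·(-4) + 0.375·(8) = 0.5
E[B] = 0.625·(3) + 0.375·(9) = 5.25
E[C] = 0.625·(11) + 0.375·(-2) = 6.125
Best response: C (6.125 is the largest).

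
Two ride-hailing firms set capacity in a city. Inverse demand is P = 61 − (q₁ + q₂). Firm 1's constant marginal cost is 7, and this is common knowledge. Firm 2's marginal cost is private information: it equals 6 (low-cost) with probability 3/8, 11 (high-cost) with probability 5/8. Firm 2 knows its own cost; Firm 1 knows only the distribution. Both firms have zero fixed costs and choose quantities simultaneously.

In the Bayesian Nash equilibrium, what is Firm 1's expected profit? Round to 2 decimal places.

350.00

Firm 2 with cost c maximizes (61 − (q₁+q₂) − c)·q₂, giving q₂(c) = (61 − c − q₁)/2.
E[c₂] = 3/8·6 + 5/8·11 = 9.125
Firm 1's FOC against E[q₂] yields q₁ = (61 − 2·7 + E[c₂])/3 = (61 − 14 + 9.125)/3 = 18.7083.
E[P] = 61 − (q₁ + E[q₂]) = 25.7083; Firm 1's expected profit = (E[P] − 7)·q₁ = (25.7083 − 7)·18.7083 = 350.002.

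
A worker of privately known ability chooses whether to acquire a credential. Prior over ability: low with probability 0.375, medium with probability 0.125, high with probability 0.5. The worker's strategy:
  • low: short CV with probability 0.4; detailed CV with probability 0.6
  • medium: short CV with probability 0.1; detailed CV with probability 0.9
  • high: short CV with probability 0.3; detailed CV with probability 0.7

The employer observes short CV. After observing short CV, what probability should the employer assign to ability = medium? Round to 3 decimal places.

0.040

P(short CV) = 0.375·0.4 + 0.125·0.1 + 0.5·0.3 = 0.3125
P(medium | short CV) = (0.125·0.1) / 0.3125 = 0.0125 / 0.3125 = 0.04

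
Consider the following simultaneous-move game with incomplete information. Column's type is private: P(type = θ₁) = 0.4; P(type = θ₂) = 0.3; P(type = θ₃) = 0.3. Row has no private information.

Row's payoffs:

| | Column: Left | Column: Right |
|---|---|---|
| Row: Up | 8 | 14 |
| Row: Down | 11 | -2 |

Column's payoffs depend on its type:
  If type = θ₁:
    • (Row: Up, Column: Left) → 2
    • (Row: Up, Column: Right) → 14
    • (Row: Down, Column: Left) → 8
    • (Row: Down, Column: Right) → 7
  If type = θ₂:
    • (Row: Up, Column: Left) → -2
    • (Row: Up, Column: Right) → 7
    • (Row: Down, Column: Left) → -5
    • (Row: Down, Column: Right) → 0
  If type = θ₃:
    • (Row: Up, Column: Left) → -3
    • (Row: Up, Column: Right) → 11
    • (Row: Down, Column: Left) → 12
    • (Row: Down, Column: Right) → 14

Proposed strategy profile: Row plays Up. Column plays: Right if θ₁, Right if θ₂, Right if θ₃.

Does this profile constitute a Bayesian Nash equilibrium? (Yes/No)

Row plays Up: E[Up] = 0.4·(14) + 0.3·(14) + 0.3·(14) = 14; E[Down] = -2. Best-responding. ✓
Column (type θ₁), facing Up: Left gives 2, Right gives 14. Proposed Right is best. ✓
Column (type θ₂), facing Up: Left gives -2, Right gives 7. Proposed Right is best. ✓
Column (type θ₃), facing Up: Left gives -3, Right gives 11. Proposed Right is best. ✓

Yes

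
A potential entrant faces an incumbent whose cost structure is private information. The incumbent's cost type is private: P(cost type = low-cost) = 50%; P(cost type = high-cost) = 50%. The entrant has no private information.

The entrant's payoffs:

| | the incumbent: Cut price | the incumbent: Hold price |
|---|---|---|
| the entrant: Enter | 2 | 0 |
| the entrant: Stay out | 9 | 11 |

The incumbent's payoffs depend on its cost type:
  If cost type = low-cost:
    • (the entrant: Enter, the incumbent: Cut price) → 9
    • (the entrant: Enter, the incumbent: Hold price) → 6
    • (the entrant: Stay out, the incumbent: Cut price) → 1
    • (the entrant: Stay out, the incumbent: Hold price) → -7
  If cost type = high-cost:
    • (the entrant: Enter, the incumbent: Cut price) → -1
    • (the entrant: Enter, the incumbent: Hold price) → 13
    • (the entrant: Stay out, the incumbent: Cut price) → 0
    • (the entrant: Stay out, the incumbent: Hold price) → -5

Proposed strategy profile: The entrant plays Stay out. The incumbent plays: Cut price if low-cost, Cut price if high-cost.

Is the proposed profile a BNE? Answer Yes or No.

Yes

The entrant plays Stay out: E[Stay out] = 0.5·(9) + 0.5·(9) = 9; E[Enter] = 2. Best-responding. ✓
The incumbent (cost type low-cost), facing Stay out: Cut price gives 1, Hold price gives -7. Proposed Cut price is best. ✓
The incumbent (cost type high-cost), facing Stay out: Cut price gives 0, Hold price gives -5. Proposed Cut price is best. ✓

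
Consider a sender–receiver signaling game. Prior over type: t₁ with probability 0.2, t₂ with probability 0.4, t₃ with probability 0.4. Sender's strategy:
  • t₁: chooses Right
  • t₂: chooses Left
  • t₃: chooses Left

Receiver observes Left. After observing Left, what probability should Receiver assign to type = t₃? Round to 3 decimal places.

0.500

P(Left) = 0.2·0 + 0.4·1 + 0.4·1 = 0.8
P(t₃ | Left) = (0.4·1) / 0.8 = 0.4 / 0.8 = 0.5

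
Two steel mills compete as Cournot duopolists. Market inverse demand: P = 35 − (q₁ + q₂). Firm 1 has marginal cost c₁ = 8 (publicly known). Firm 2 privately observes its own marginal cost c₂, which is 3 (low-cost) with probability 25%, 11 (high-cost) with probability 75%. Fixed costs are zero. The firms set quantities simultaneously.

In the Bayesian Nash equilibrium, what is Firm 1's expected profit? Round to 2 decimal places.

87.11

Each type of Firm 2 best-responds to q₁; Firm 1 best-responds to the expected q₂ over Firm 2's types.
Firm 2 with cost c maximizes (35 − (q₁+q₂) − c)·q₂, giving q₂(c) = (35 − c − q₁)/2.
E[c₂] = 0.25·3 + 0.75·11 = 9
Firm 1's FOC against E[q₂] yields q₁ = (35 − 2·8 + E[c₂])/3 = (35 − 16 + 9)/3 = 9.33333.
E[P] = 35 − (q₁ + E[q₂]) = 17.3333; Firm 1's expected profit = (E[P] − 8)·q₁ = (17.3333 − 8)·9.33333 = 87.1111.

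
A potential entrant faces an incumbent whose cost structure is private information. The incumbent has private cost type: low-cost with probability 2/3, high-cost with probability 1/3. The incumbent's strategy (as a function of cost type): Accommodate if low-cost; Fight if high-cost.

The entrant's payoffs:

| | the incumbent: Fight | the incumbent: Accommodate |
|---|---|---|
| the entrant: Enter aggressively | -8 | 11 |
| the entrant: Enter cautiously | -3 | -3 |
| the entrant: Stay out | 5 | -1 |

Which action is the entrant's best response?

Compute the entrant's expected payoff for each action, taking the expectation over the incumbent's type.
E[Enter aggressively] = 2/3·(11) + 1/3·(-8) = 14/3
E[Enter cautiously] = 2/3·(-3) + 1/3·(-3) = -3
E[Stay out] = 2/3·(-1) + 1/3·(5) = 1
Best response: Enter aggressively (14/3 is the largest).

Enter aggressively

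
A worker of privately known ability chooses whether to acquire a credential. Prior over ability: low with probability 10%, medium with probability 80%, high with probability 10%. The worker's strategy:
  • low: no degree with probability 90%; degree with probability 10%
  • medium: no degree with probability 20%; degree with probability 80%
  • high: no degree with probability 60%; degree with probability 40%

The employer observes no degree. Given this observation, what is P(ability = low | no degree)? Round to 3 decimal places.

0.290

P(no degree) = 0.1·0.9 + 0.8·0.2 + 0.1·0.6 = 0.31
P(low | no degree) = (0.1·0.9) / 0.31 = 0.09 / 0.31 = 0.290323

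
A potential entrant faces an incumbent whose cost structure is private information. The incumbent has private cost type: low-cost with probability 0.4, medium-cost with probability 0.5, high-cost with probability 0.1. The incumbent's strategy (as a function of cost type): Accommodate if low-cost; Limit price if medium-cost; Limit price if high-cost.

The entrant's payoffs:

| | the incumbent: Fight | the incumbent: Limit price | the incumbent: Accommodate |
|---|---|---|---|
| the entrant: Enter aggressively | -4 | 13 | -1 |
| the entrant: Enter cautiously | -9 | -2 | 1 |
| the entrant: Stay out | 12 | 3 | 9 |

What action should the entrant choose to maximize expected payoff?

Compute the entrant's expected payoff for each action, taking the expectation over the incumbent's type.
E[Enter aggressively] = 0.4·(-1) + 0.5·(13) + 0.1·(13) = 7.4
E[Enter cautiously] = 0.4·(1) + 0.5·(-2) + 0.1·(-2) = -0.8
E[Stay out] = 0.4·(9) + 0.5·(3) + 0.1·(3) = 5.4
Best response: Enter aggressively (7.4 is the largest).

Enter aggressively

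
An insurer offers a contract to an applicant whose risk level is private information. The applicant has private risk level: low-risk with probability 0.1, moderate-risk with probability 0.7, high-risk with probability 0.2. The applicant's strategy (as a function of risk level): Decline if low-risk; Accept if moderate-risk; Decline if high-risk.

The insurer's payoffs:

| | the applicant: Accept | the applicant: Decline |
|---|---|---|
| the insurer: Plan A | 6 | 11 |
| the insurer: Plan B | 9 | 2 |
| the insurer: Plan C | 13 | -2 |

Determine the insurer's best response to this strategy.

Compute the insurer's expected payoff for each action, taking the expectation over the applicant's type.
E[Plan A] = 0.1·(11) + 0.7·(6) + 0.2·(11) = 7.5
E[Plan B] = 0.1·(2) + 0.7·(9) + 0.2·(2) = 6.9
E[Plan C] = 0.1·(-2) + 0.7·(13) + 0.2·(-2) = 8.5
Best response: Plan C (8.5 is the largest).

Plan C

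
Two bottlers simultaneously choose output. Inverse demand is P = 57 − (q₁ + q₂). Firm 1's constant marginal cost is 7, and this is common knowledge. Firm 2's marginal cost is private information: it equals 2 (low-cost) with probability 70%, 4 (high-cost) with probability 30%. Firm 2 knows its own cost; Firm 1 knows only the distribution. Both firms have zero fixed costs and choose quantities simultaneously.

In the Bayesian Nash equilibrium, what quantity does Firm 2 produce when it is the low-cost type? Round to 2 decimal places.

Firm 2 with cost c maximizes (57 − (q₁+q₂) − c)·q₂, giving q₂(c) = (57 − c − q₁)/2.
E[c₂] = 0.7·2 + 0.3·4 = 2.6
Firm 1's FOC against E[q₂] yields q₁ = (57 − 2·7 + E[c₂])/3 = (57 − 14 + 2.6)/3 = 15.2.
q₂(low-cost) = (57 − 2 − 15.2)/2 = 19.9.

19.90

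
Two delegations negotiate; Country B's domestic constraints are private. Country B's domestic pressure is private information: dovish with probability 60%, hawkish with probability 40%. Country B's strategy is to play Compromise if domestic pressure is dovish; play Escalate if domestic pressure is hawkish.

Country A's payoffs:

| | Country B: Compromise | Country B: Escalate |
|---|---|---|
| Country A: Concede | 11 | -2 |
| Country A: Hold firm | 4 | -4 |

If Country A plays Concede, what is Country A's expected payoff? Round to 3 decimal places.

5.800

Take the expectation over Country B's domestic pressure, weighting each type's action by its prior probability.
E[Concede] = 0.6·11 + 0.4·(-2) = 6.6 + (-0.8) = 5.8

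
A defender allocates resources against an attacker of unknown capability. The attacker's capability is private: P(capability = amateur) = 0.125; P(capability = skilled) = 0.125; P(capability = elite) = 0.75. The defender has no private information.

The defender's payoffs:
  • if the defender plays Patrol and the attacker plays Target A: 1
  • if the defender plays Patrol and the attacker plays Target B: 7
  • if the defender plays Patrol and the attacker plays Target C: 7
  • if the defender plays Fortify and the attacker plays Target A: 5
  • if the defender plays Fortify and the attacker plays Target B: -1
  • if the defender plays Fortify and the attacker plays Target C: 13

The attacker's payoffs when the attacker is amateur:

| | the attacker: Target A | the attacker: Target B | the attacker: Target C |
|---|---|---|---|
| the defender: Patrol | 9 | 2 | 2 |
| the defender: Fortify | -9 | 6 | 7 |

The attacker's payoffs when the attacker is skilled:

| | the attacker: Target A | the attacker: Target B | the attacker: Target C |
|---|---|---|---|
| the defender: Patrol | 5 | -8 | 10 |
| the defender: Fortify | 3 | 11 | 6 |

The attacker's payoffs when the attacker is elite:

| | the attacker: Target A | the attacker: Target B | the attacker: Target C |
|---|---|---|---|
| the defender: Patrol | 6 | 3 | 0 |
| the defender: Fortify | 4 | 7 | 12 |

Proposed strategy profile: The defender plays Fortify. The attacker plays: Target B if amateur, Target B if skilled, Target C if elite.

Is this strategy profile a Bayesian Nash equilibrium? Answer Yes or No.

No

A profile is a BNE iff every type of every player is best-responding given beliefs about the other side.
The defender plays Fortify: E[Fortify] = 0.125·(-1) + 0.125·(-1) + 0.75·(13) = 9.5; E[Patrol] = 7. Best-responding. ✓
The attacker (capability amateur), facing Fortify: Target A gives -9, Target B gives 6, Target C gives 7. Proposed Target B is not best — profitable deviation exists. ✗
The attacker (capability skilled), facing Fortify: Target A gives 3, Target B gives 11, Target C gives 6. Proposed Target B is best. ✓
The attacker (capability elite), facing Fortify: Target A gives 4, Target B gives 7, Target C gives 12. Proposed Target C is best. ✓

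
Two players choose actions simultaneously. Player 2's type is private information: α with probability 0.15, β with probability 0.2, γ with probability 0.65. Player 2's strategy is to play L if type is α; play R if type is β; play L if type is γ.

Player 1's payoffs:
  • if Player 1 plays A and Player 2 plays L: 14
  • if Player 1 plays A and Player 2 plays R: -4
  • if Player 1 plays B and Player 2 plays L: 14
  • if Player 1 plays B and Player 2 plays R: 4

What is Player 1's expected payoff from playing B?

E[B] = 0.15·14 + 0.2·4 + 0.65·14 = 2.1 + 0.8 + 9.1 = 12

12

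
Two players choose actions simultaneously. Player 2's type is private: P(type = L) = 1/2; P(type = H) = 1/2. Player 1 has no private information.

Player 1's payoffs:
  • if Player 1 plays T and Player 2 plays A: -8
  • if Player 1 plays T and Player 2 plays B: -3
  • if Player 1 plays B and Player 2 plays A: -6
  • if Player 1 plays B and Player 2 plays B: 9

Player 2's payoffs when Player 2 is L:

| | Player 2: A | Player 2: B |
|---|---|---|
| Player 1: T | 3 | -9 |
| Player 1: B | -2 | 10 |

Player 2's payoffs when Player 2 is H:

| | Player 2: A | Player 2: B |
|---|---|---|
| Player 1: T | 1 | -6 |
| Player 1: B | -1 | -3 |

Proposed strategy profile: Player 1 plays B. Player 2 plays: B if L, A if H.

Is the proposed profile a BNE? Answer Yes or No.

Yes

Player 1 plays B: E[B] = 1/2·(9) + 1/2·(-6) = 3/2; E[T] = -11/2. Best-responding. ✓
Player 2 (type L), facing B: A gives -2, B gives 10. Proposed B is best. ✓
Player 2 (type H), facing B: A gives -1, B gives -3. Proposed A is best. ✓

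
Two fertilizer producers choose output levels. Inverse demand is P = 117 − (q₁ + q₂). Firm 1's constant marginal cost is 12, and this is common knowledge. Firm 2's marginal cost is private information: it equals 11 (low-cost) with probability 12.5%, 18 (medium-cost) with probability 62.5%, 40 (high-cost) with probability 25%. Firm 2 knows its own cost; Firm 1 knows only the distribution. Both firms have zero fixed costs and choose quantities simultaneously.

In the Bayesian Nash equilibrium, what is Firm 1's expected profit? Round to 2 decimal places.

Each type of Firm 2 best-responds to q₁; Firm 1 best-responds to the expected q₂ over Firm 2's types.
Firm 2 with cost c maximizes (117 − (q₁+q₂) − c)·q₂, giving q₂(c) = (117 − c − q₁)/2.
E[c₂] = 0.125·11 + 0.625·18 + 0.25·40 = 22.625
Firm 1's FOC against E[q₂] yields q₁ = (117 − 2·12 + E[c₂])/3 = (117 − 24 + 22.625)/3 = 38.5417.
E[P] = 117 − (q₁ + E[q₂]) = 50.5417; Firm 1's expected profit = (E[P] − 12)·q₁ = (50.5417 − 12)·38.5417 = 1485.46.

1485.46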